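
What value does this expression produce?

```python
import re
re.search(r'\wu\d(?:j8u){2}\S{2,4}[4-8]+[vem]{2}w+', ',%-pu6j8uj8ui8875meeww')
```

None

The pattern matches a word character, then the literal 'u', then a digit; then the literal 'j8u' repeated 2 times, then 2 to 4 of a non-whitespace character; then one or more of a character in [4-8], then exactly 2 of one of [vem]; then one or more of a literal 'w'.
Here the pattern never matches, so the call returns None.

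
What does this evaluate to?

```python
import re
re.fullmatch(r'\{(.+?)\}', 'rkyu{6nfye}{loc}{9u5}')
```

`re.fullmatch` requires the pattern to consume the entire string.
Here there's no way to consume every character, so the call returns None.

None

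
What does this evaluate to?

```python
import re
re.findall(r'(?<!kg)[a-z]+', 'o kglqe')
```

`(?!…)`/`(?<!…)` only lets a position through if the neighbouring text does NOT match; no characters are consumed.
Matches: at [0:1] → 'o'; at [2:7] → 'kglqe'.
`findall` yields the raw match text (2 of them) because the pattern has no groups.

['o', 'kglqe']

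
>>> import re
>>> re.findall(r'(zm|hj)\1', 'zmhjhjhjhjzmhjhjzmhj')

['hj', 'hj', 'hj']

`\1` is not a pattern — it's the concrete string captured by group 1, re-applied verbatim.
Walking the string: at [2:6] match 'hjhj', group 1 = 'hj'; at [6:10] match 'hjhj', group 1 = 'hj'; at [12:16] match 'hjhj', group 1 = 'hj'.
With a single group, `findall` returns only what that group captured — 3 items.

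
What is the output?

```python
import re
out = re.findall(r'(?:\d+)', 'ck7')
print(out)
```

Pattern: one or more of a digit (non-capturing group).
`findall` yields the raw match text (1 of them) because the pattern has no groups.

['7']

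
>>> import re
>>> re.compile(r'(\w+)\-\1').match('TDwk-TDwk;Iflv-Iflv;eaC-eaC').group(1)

A backreference is literal: `\1` must see the identical characters the first group matched.
`re.match` won't scan ahead — the pattern has to work from the very first character.
The match spans [0:9] → 'TDwk-TDwk'.
Captured: group 1 = 'TDwk'.

'TDwk'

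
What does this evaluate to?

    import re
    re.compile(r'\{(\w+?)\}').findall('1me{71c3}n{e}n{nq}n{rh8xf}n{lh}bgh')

Because there's exactly one group, `findall` drops the full match and keeps group 1 from each hit.

['71c3', 'e', 'nq', 'rh8xf', 'lh']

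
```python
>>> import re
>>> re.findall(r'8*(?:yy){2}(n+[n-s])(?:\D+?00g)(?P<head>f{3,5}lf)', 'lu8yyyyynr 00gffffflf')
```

This matches zero or more of the literal '8', then the literal 'yy' repeated 2 times; then one or more of a literal 'n', then a character in [n-s] (captured); then one or more of a non-digit (lazy), then the literal '00g' (non-capturing group); then 3 to 5 of the literal 'f', then the literal 'lf' (captured as 'head').
Walking the string: at [4:21] match 'yyyynr 00gffffflf', groups = ('nr', 'ffffflf').
Multiple groups make `findall` return tuples — one 2-tuple for the one match.

[('nr', 'ffffflf')]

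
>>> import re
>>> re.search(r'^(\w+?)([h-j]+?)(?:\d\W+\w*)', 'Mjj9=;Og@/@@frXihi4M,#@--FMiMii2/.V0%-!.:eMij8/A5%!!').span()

(0, 8)

The pattern matches anchored at the start of the string; then one or more of a word character (lazy) (captured); then one or more of a character in [h-j] (lazy) (captured); then a digit, then one or more of a non-word character, then zero or more of a word character (non-capturing group).
Unlike `match`, `search` isn't anchored — it looks for the pattern anywhere in the string.
The match spans [0:8] → 'Mjj9=;Og'.
Captured: group 1 = 'M', group 2 = 'jj'.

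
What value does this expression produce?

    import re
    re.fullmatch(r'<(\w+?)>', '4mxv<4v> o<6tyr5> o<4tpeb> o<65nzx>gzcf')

None

`fullmatch` succeeds only if the pattern covers the string from start to end.
Here the pattern can't cover the whole string, so the call returns None.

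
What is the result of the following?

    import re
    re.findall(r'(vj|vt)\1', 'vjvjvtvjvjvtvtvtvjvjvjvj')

['vj', 'vj', 'vt', 'vj', 'vj']

After group 1 captures some text, `\1` only succeeds where that same text appears again.
Scanning left to right: at [0:4] match 'vjvj', group 1 = 'vj'; at [6:10] match 'vjvj', group 1 = 'vj'; at [10:14] match 'vtvt', group 1 = 'vt'; at [16:20] match 'vjvj', group 1 = 'vj'; at [20:24] match 'vjvj', group 1 = 'vj'.
`findall` collects group 1 from each match (5 total).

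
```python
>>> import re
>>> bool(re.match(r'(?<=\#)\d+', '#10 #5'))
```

Because the assertion is zero-width, the text it checks is not consumed and won't appear in the result.
`match` is anchored at position 0; if the pattern doesn't fit there, it returns None.
Here the pattern fails at index 0, so the call returns None, and `bool(None)` is False.

False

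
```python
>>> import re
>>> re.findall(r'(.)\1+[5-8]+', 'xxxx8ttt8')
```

['x', 't']

`\1` is not a pattern — it's the concrete string captured by group 1, re-applied verbatim.
With a single group, `findall` returns only what that group captured — 2 items.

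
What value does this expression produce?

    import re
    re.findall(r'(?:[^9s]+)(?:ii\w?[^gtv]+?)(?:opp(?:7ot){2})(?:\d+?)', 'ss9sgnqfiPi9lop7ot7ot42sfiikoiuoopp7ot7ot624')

['fiikoiuoopp7ot7ot6']

This matches one or more of any character except [9s] (non-capturing group); then the literal 'ii', then optionally a word character, then one or more of any character except [gtv] (lazy) (non-capturing group); then the literal 'opp', then the literal '7ot' repeated 2 times (non-capturing group); then one or more of a digit (lazy) (non-capturing group).
Lazy quantifiers expand one character at a time until the remainder of the pattern can match.
Walking the string: at [24:42] → 'fiikoiuoopp7ot7ot6'.
No capturing groups, so `findall` returns the 1 full match string.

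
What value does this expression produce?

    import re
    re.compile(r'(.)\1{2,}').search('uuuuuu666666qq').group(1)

'u'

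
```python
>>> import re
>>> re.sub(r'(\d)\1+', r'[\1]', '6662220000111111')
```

'[6][2][0][1]'

`\1` has to match the exact text group 1 already captured.
Matches: at [0:3] → '666'; at [3:6] → '222'; at [6:10] → '0000'; at [10:16] → '111111'.
`\1` in the replacement pulls in group 1's text for each match.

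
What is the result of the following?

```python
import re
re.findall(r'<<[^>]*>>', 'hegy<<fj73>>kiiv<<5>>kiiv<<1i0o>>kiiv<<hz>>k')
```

Walking the string: at [4:12] → '<<fj73>>'; at [16:21] → '<<5>>'; at [25:33] → '<<1i0o>>'; at [37:43] → '<<hz>>'.
Since nothing is captured, `findall` lists the 4 matched substrings directly.

['<<fj73>>', '<<5>>', '<<1i0o>>', '<<hz>>']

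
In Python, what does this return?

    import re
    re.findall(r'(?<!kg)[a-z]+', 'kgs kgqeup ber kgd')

The negative lookaround is zero-width — it rules out positions where the adjacent text would match, without consuming anything.
Walking the string: at [0:3] → 'kgs'; at [4:10] → 'kgqeup'; at [11:14] → 'ber'; at [15:18] → 'kgd'.
`findall` yields the raw match text (4 of them) because the pattern has no groups.

['kgs', 'kgqeup', 'ber', 'kgd']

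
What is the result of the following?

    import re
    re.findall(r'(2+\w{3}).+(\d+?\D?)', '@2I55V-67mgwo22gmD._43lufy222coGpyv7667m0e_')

The pattern matches one or more of a literal '2', then exactly 3 of a word character (captured); then one or more of any character; then one or more of a digit (lazy), then optionally a non-digit (captured).
Walking the string: at [1:42] match '2I55V-67mgwo22gmD._43lufy222coGpyv7667m0e', groups = ('2I55', '0e').
Multiple groups make `findall` return tuples — one 2-tuple for the one match.

[('2I55', '0e')]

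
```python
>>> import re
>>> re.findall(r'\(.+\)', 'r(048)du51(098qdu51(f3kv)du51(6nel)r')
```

['(048)du51(098qdu51(f3kv)du51(6nel)']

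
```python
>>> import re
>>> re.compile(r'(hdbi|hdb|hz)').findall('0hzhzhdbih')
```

['hz', 'hz', 'hdbi']

`|` is ordered: at each position the engine commits to the first alternative that works.
Scanning left to right: at [1:3] match 'hz', group 1 = 'hz'; at [3:5] match 'hz', group 1 = 'hz'; at [5:9] match 'hdbi', group 1 = 'hdbi'.
One capturing group, so `findall` returns just the captured substring from each match — 3 in all.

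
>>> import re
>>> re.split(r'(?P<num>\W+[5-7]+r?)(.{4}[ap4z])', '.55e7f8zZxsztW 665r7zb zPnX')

Pattern: one or more of a non-word character, then one or more of a character in [5-7], then optionally the literal 'r' (captured as 'num'); then exactly 4 of any character, then one of [ap4z] (captured).
Matches to split on: at [0:8] → '.55e7f8z'; at [14:24] → ' 665r7zb z'.
`re.split` interleaves the captured-group text with the surrounding fragments.

['', '.55', 'e7f8z', 'ZxsztW', ' 665r', '7zb z', 'PnX']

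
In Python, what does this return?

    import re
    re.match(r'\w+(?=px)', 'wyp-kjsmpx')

None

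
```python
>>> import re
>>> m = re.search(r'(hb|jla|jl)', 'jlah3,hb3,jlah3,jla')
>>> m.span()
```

Alternation tries branches left to right and keeps the first one that lets the overall match succeed at that position.
The match spans [0:3] → 'jla'.

(0, 3)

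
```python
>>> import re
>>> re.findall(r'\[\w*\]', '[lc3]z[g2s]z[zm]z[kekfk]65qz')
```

Walking the string: at [0:5] → '[lc3]'; at [6:11] → '[g2s]'; at [12:16] → '[zm]'; at [17:24] → '[kekfk]'.
Since nothing is captured, `findall` lists the 4 matched substrings directly.

['[lc3]', '[g2s]', '[zm]', '[kekfk]']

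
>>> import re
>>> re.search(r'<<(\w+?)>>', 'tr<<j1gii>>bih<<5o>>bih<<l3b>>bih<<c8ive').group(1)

'j1gii'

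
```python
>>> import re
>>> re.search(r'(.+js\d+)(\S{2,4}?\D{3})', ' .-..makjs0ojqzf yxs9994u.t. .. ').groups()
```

(' .-..makjs0', 'ojqzf')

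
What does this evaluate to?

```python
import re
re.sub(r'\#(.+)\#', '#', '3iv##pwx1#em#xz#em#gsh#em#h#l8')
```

'3iv#l8'

Matches: at [3:28] → '##pwx1#em#xz#em#gsh#em#h#'.
`sub` substitutes '#' at each match site.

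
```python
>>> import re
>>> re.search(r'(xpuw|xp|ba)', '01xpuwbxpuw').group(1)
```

`|` is ordered: at each position the engine commits to the first alternative that works.
`re.search` tries every starting position until one works.
The match spans [2:6] → 'xpuw'.
Captured: group 1 = 'xpuw'.

'xpuw'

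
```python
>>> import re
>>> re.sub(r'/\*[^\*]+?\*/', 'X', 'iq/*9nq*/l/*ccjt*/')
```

'iqXlX'

Matches: at [2:9] → '/*9nq*/'; at [10:18] → '/*ccjt*/'.
Every occurrence is swapped for 'X'.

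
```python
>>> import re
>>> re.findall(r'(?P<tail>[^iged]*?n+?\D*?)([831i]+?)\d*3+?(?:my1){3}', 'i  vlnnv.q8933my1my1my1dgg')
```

[('  vlnnv.q', '8')]

The pattern matches zero or more of any character except [iged] (lazy), then one or more of the literal 'n' (lazy), then zero or more of a non-digit (lazy) (captured as 'tail'); then one or more of one of [831i] (lazy) (captured); then zero or more of a digit, then one or more of the literal '3' (lazy), then the literal 'my1' repeated 3 times.
Multiple groups make `findall` return tuples — one 2-tuple for the one match.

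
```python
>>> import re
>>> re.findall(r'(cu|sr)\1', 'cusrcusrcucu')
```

['cu']

The backreference `\1` re-matches whatever the first group consumed, character for character.
Matches: at [8:12] match 'cucu', group 1 = 'cu'.
`findall` collects group 1 from the one match (1 total).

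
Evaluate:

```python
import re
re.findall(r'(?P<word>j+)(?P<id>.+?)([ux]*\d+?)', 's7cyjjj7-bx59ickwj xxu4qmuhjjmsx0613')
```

Pattern: one or more of a literal 'j' (captured as 'word'); then one or more of any character (lazy) (captured as 'id'); then zero or more of one of [ux], then one or more of a digit (lazy) (captured).
The `?` after the quantifier makes it lazy — it takes as little as possible before letting the rest of the pattern try.
Walking the string: at [4:12] match 'jjj7-bx5', groups = ('jjj', '7-b', 'x5'); at [17:23] match 'j xxu4', groups = ('j', ' ', 'xxu4'); at [27:33] match 'jjmsx0', groups = ('jj', 'ms', 'x0').
Multiple groups make `findall` return tuples — one 3-tuple for each match.

[('jjj', '7-b', 'x5'), ('j', ' ', 'xxu4'), ('jj', 'ms', 'x0')]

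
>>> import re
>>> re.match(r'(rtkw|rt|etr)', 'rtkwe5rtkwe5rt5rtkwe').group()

'rtkw'

Branches in `(...|...)` are attempted left-to-right; the first branch that allows the whole pattern to succeed is taken.
`re.match` only tries the pattern at the start of the string.
The match spans [0:4] → 'rtkw'.
Captured: group 1 = 'rtkw'.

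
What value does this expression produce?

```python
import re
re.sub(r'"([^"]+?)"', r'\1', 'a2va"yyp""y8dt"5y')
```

'a2vayypy8dt5y'

Matches: at [4:9] → '"yyp"'; at [9:15] → '"y8dt"'.
The replacement refers to a captured group, so each match is rewritten using its own captured text.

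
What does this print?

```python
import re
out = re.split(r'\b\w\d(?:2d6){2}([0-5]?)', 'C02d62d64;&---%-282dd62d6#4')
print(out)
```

['', '4', ';&---%-282dd62d6#4']

Pattern: a word boundary (`\b`, zero-width); then a word character, then a digit, then the literal '2d6' repeated 2 times; then optionally a character in [0-5] (captured).
Matches to split on: at [0:9] → 'C02d62d64'.
The group in the pattern means `split` returns the separators' captures alongside the pieces.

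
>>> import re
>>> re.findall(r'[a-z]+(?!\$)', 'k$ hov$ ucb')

Because the assertion is negative and zero-width, positions next to the forbidden text are skipped.
Walking the string: at [3:5] → 'ho'; at [8:11] → 'ucb'.
Since nothing is captured, `findall` lists the 2 matched substrings directly.

['ho', 'ucb']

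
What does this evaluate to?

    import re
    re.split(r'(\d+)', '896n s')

Pattern: one or more of a digit (captured).
Matches to split on: at [0:3] → '896'.
With a capturing group present, the delimiter's captured portion is kept in the result list.

['', '896', 'n s']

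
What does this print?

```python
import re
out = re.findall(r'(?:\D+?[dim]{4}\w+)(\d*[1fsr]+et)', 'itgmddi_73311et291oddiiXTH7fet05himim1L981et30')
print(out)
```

The pattern matches one or more of a non-digit (lazy), then exactly 4 of one of [dim], then one or more of a word character (non-capturing group); then zero or more of a digit, then one or more of one of [1fsr], then the literal 'et' (captured).
Matches: at [0:44] match 'itgmddi_73311et291oddiiXTH7fet05himim1L981et', group 1 = '1et'.
Because there's exactly one group, `findall` drops the full match and keeps group 1 from the one hit.

['1et']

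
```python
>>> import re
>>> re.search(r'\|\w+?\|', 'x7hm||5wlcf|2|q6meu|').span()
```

(5, 12)

The match spans [5:12] → '|5wlcf|'.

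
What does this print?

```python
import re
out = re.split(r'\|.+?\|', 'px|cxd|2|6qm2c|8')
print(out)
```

['px', '2', '8']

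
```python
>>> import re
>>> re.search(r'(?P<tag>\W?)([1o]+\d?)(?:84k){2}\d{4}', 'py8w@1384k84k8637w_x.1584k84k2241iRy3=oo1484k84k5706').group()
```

The pattern matches optionally a non-word character (captured as 'tag'); then one or more of one of [1o], then optionally a digit (captured); then the literal '84k' repeated 2 times, then exactly 4 of a digit.
`re.search` scans for the first position where the pattern succeeds.
The match spans [4:17] → '@1384k84k8637'.
Captured: group 1 = '@', group 2 = '13'.

'@1384k84k8637'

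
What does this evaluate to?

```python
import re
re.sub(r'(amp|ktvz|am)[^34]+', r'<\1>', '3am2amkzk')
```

Matches: at [1:9] → 'am2amkzk'.
`\1` in the replacement pulls in group 1's text for each match.

'3<am>'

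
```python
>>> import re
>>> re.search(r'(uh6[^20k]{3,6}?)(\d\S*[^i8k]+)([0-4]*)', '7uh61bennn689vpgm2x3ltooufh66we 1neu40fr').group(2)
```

The pattern matches the literal 'uh6', then 3 to 6 of any character except [20k] (lazy) (captured); then a digit, then zero or more of a non-whitespace character, then one or more of any character except [i8k] (captured); then zero or more of a character in [0-4] (captured).
`re.search` tries every starting position until one works.
The match spans [1:40] → 'uh61bennn689vpgm2x3ltooufh66we 1neu40fr'.
Captured: group 1 = 'uh61bennn', group 2 = '689vpgm2x3ltooufh66we 1neu40fr', group 3 = ''.

'689vpgm2x3ltooufh66we 1neu40fr'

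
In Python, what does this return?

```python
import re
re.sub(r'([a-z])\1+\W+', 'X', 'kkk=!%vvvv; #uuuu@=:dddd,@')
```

'XXXX'

After group 1 captures some text, `\1` only succeeds where that same text appears again.
Every occurrence is swapped for 'X'.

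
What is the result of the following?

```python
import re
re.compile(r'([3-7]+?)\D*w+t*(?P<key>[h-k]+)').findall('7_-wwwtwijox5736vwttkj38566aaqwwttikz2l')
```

[('7', 'ij'), ('5736', 'kj'), ('566', 'ik')]

This matches one or more of a character in [3-7] (lazy) (captured); then zero or more of a non-digit, then one or more of the literal 'w', then zero or more of the literal 't'; then one or more of a character in [h-k] (captured as 'key').
Multiple groups make `findall` return tuples — one 2-tuple for each match.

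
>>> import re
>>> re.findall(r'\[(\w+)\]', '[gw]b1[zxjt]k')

['gw', 'zxjt']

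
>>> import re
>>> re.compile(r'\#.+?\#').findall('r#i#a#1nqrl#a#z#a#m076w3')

A non-greedy quantifier consumes as few characters as it can — just enough that the remainder of the pattern still matches from where it stops; whatever follows it matches normally.
Walking the string: at [1:4] → '#i#'; at [5:12] → '#1nqrl#'; at [13:16] → '#z#'.
`findall` yields the raw match text (3 of them) because the pattern has no groups.

['#i#', '#1nqrl#', '#z#']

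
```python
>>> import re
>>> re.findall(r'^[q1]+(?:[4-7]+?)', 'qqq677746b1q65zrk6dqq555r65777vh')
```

['qqq6']

A `+?`/`*?`/`{m,n}?` starts at its minimum and grows only as far as needed for what follows to match.
No capturing groups, so `findall` returns the 1 full match string.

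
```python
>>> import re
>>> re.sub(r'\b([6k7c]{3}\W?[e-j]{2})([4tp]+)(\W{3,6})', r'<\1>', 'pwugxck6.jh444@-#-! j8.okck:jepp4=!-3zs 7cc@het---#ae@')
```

Pattern: a word boundary (`\b`, zero-width); then exactly 3 of one of [6k7c], then optionally a non-word character, then exactly 2 of a character in [e-j] (captured); then one or more of one of [4tp] (captured); then 3 to 6 of a non-word character (captured).
Matches: at [40:51] → '7cc@het---#'.
Each match is replaced using the text its own group 1 captured.

'pwugxck6.jh444@-#-! j8.okck:jepp4=!-3zs <7cc@he>ae@'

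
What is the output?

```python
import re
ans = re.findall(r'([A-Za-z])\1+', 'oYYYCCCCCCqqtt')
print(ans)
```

['Y', 'C', 'q', 't']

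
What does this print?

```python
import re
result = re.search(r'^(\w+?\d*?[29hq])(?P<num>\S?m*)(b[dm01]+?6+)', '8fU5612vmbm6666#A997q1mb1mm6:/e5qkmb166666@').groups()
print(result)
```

('8fU5612', 'vm', 'bm6666')

This matches anchored at the start of the string; then one or more of a word character (lazy), then zero or more of a digit (lazy), then one of [29hq] (captured); then optionally a non-whitespace character, then zero or more of the literal 'm' (captured as 'num'); then the literal 'b', then one or more of one of [dm01] (lazy), then one or more of the literal '6' (captured).
`search` walks the string left to right and returns the first match it finds.
The match spans [0:15] → '8fU5612vmbm6666'.
Captured: group 1 = '8fU5612', group 2 = 'vm', group 3 = 'bm6666'.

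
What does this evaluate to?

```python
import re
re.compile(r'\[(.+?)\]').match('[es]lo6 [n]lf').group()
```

'[es]'

`re.match` only tries the pattern at the start of the string.
The match spans [0:4] → '[es]'.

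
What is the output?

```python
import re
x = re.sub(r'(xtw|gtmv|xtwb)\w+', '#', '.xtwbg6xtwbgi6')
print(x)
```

.#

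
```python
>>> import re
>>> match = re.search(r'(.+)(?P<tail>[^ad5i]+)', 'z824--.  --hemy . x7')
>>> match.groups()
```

('z824--.  --hemy . x', '7')

The match spans [0:20] → 'z824--.  --hemy . x7'.
Captured: group 1 = 'z824--.  --hemy . x', group 2 = '7'.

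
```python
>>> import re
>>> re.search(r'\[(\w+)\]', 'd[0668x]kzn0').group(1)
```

'0668x'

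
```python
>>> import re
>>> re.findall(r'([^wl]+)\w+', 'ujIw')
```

['ujI']

One capturing group, so `findall` returns just the captured substring from the one match — 1 in all.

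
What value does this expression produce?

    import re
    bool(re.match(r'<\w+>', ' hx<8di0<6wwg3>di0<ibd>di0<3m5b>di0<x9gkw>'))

False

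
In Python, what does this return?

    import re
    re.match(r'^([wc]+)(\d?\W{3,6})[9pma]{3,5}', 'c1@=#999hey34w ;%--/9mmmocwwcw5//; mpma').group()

With `match`, the pattern is implicitly anchored at the beginning.
The match spans [0:8] → 'c1@=#999'.

'c1@=#999'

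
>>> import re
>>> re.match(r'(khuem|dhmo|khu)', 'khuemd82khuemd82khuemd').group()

'khuem'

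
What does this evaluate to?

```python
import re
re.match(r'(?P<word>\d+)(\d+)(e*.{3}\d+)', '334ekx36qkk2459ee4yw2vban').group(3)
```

Pattern: one or more of a digit (captured as 'word'); then one or more of a digit (captured); then zero or more of the literal 'e', then exactly 3 of any character, then one or more of a digit (captured).
`re.match` only tries the pattern at the start of the string.
The match spans [0:8] → '334ekx36'.
Captured: group 1 = '33', group 2 = '4', group 3 = 'ekx36'.

'ekx36'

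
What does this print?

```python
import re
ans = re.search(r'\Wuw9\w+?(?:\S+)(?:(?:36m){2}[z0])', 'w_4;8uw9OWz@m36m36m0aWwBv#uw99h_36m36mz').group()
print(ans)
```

#uw99h_36m36mz

Pattern: a non-word character, then the literal 'uw9', then one or more of a word character (lazy); then one or more of a non-whitespace character (non-capturing group); then the literal '36m' repeated 2 times, then one of [z0] (non-capturing group).
`search` walks the string left to right and returns the first match it finds.
The match spans [25:39] → '#uw99h_36m36mz'.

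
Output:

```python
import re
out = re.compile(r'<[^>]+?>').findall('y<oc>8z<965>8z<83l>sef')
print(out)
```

['<oc>', '<965>', '<83l>']

`findall` yields the raw match text (3 of them) because the pattern has no groups.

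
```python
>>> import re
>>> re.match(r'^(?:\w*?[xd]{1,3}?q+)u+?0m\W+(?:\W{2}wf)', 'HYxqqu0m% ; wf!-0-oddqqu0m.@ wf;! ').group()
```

This matches anchored at the start of the string; then zero or more of a word character (lazy), then 1 to 3 of one of [xd] (lazy), then one or more of the literal 'q' (non-capturing group); then one or more of a literal 'u' (lazy), then the literal '0m', then one or more of a non-word character; then exactly 2 of a non-word character, then the literal 'wf' (non-capturing group).
`re.match` only tries the pattern at the start of the string.
The match spans [0:14] → 'HYxqqu0m% ; wf'.

'HYxqqu0m% ; wf'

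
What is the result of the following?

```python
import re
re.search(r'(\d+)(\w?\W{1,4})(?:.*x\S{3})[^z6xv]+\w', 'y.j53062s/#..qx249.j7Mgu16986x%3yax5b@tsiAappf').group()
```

Pattern: one or more of a digit (captured); then optionally a word character, then 1 to 4 of a non-word character (captured); then zero or more of any character, then a literal 'x', then exactly 3 of a non-whitespace character (non-capturing group); then one or more of any character except [z6xv], then a word character.
Unlike `match`, `search` isn't anchored — it looks for the pattern anywhere in the string.
The match spans [3:46] → '53062s/#..qx249.j7Mgu16986x%3yax5b@tsiAappf'.
Captured: group 1 = '53062', group 2 = 's/#..'.

'53062s/#..qx249.j7Mgu16986x%3yax5b@tsiAappf'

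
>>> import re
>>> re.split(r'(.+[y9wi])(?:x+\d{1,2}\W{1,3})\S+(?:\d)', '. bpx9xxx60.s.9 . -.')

['', '. bpx9', ' . -.']

The pattern matches one or more of any character, then one of [y9wi] (captured); then one or more of the literal 'x', then 1 to 2 of a digit, then 1 to 3 of a non-word character (non-capturing group); then one or more of a non-whitespace character; then a digit (non-capturing group).
With a capturing group present, the delimiter's captured portion is kept in the result list.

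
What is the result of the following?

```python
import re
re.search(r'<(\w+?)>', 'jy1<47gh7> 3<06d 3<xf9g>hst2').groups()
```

`re.search` tries every starting position until one works.
The match spans [3:10] → '<47gh7>'.
Captured: group 1 = '47gh7'.

('47gh7',)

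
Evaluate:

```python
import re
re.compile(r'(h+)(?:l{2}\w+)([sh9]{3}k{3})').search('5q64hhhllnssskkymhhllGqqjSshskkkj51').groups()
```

The match spans [4:32] → 'hhhllnssskkymhhllGqqjSshskkk'.
Captured: group 1 = 'hhh', group 2 = 'shskkk'.

('hhh', 'shskkk')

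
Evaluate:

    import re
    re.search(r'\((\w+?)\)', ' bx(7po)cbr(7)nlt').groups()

('7po',)

`search` walks the string left to right and returns the first match it finds.
The match spans [3:8] → '(7po)'.
Captured: group 1 = '7po'.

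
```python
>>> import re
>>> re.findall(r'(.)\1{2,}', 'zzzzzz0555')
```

A backreference is literal: `\1` must see the identical characters the first group matched.
Walking the string: at [0:6] match 'zzzzzz', group 1 = 'z'; at [7:10] match '555', group 1 = '5'.
With a single group, `findall` returns only what that group captured — 2 items.

['z', '5']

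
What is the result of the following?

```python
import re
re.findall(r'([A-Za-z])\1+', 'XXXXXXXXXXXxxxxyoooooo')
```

['X', 'x', 'o']

The backreference `\1` re-matches whatever the first group consumed, character for character.
Matches: at [0:11] match 'XXXXXXXXXXX', group 1 = 'X'; at [11:15] match 'xxxx', group 1 = 'x'; at [16:22] match 'oooooo', group 1 = 'o'.
Because there's exactly one group, `findall` drops the full match and keeps group 1 from each hit.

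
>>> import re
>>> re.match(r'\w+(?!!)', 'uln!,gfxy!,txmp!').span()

(0, 2)

Because the assertion is negative and zero-width, positions next to the forbidden text are skipped.
With `match`, the pattern is implicitly anchored at the beginning.
The match spans [0:2] → 'ul'.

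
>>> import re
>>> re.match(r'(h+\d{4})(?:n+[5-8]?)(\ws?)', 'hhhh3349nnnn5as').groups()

The match spans [0:15] → 'hhhh3349nnnn5as'.
Captured: group 1 = 'hhhh3349', group 2 = 'as'.

('hhhh3349', 'as')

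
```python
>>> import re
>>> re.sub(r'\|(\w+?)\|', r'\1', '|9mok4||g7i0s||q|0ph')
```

'9mok4g7i0sq0ph'

Matches: at [0:7] → '|9mok4|'; at [7:14] → '|g7i0s|'; at [14:17] → '|q|'.
Each match is replaced using the text its own group 1 captured.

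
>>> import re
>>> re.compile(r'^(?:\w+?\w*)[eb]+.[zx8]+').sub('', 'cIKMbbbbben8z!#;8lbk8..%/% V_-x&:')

'!#;8lbk8..%/% V_-x&:'

Each match is replaced by ''.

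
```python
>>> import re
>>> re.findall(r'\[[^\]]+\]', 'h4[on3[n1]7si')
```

With no groups in the pattern, `findall` gives back each whole match — 1 here.

['[on3[n1]']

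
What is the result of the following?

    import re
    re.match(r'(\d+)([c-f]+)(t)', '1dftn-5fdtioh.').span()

(0, 4)

`re.match` only tries the pattern at the start of the string.
The match spans [0:4] → '1dft'.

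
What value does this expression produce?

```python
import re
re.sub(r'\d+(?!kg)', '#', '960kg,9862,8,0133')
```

A negative assertion filters positions out without eating any characters.
`sub` substitutes '#' at each match site.

'#0kg,#,#,#'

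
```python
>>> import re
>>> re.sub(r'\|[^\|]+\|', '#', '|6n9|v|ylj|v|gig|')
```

Matches: at [0:5] → '|6n9|'; at [6:11] → '|ylj|'; at [12:17] → '|gig|'.
`sub` substitutes '#' at each match site.

'#v#v#'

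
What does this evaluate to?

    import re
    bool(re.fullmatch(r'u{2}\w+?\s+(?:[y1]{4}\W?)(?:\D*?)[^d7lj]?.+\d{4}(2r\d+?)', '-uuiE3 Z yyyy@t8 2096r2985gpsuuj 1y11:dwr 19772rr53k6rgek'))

False

`re.fullmatch` requires the pattern to consume the entire string.
Here the string isn't matched end-to-end, so the call returns None, and `bool(None)` is False.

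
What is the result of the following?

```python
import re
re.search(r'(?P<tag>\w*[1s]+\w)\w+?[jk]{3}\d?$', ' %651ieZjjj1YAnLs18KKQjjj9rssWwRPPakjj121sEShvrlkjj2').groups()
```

('651ieZjjj1YAnLs18KKQjjj9rssWwRPPakjj121sE',)

Pattern: zero or more of a word character, then one or more of one of [1s], then a word character (captured as 'tag'); then one or more of a word character (lazy); then exactly 3 of one of [jk], then optionally a digit; then anchored at the end.
`re.search` scans for the first position where the pattern succeeds.
The match spans [2:52] → '651ieZjjj1YAnLs18KKQjjj9rssWwRPPakjj121sEShvrlkjj2'.
Captured: group 1 = '651ieZjjj1YAnLs18KKQjjj9rssWwRPPakjj121sE'.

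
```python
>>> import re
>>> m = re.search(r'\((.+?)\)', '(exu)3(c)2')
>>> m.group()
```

The match spans [0:5] → '(exu)'.

'(exu)'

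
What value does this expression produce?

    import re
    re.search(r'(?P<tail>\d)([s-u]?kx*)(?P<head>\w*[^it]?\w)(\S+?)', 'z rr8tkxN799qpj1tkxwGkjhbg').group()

'8tkxN799qpj1tkxwGkjhbg'

Pattern: a digit (captured as 'tail'); then optionally a character in [s-u], then the literal 'k', then zero or more of the literal 'x' (captured); then zero or more of a word character, then optionally any character except [it], then a word character (captured as 'head'); then one or more of a non-whitespace character (lazy) (captured).
The match spans [4:26] → '8tkxN799qpj1tkxwGkjhbg'.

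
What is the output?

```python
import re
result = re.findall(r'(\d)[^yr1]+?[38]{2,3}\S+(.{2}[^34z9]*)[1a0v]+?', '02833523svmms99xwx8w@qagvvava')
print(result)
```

Pattern: a digit (captured); then one or more of any character except [yr1] (lazy), then 2 to 3 of one of [38], then one or more of a non-whitespace character; then exactly 2 of any character, then zero or more of any character except [34z9] (captured); then one or more of one of [1a0v] (lazy).
Walking the string: at [0:29] match '02833523svmms99xwx8w@qagvvava', groups = ('0', 'av').
2 groups means the one result is a tuple of 2 captured strings — 1 here.

[('0', 'av')]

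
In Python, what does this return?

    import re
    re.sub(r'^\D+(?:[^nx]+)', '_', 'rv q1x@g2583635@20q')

'_x@g2583635@20q'

This matches anchored at the start of the string; then one or more of a non-digit; then one or more of any character except [nx] (non-capturing group).
Each match is replaced by '_'.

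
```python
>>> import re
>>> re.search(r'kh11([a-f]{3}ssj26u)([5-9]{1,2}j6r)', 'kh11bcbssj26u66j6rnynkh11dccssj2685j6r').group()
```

'kh11bcbssj26u66j6r'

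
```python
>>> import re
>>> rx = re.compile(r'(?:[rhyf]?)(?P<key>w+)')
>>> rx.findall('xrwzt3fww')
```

This matches optionally one of [rhyf] (non-capturing group); then one or more of a literal 'w' (captured as 'key').
Walking the string: at [1:3] match 'rw', group 1 = 'w'; at [6:9] match 'fww', group 1 = 'ww'.
`findall` collects group 1 from each match (2 total).

['w', 'ww']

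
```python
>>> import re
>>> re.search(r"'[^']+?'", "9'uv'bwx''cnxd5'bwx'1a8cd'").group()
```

"'uv'"

The match spans [1:5] → "'uv'".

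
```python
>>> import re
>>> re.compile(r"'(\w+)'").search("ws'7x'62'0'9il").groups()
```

Unlike `match`, `search` isn't anchored — it looks for the pattern anywhere in the string.
The match spans [2:6] → "'7x'".
Captured: group 1 = '7x'.

('7x',)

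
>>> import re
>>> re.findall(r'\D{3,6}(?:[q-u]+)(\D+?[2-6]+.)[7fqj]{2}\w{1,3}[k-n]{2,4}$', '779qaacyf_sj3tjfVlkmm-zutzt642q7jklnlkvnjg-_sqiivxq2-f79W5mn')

['iivxq2-']

Pattern: 3 to 6 of a non-digit; then one or more of a character in [q-u] (non-capturing group); then one or more of a non-digit (lazy), then one or more of a character in [2-6], then any character (captured); then exactly 2 of one of [7fqj]; then 1 to 3 of a word character, then 2 to 4 of a character in [k-n]; then anchored at the end.
One capturing group, so `findall` returns just the captured substring from the one match — 1 in all.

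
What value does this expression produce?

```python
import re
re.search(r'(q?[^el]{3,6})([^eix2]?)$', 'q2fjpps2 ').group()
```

'fjpps2 '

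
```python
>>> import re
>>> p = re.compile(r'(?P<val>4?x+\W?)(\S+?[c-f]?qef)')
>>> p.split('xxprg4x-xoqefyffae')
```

['', 'xx', 'prg4x-xoqef', 'yffae']

With a capturing group present, the delimiter's captured portion is kept in the result list.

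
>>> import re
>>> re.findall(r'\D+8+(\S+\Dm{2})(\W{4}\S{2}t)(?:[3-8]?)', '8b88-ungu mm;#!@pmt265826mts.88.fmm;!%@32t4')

The pattern matches one or more of a non-digit; then one or more of a literal '8'; then one or more of a non-whitespace character, then a non-digit, then exactly 2 of a literal 'm' (captured); then exactly 4 of a non-word character, then exactly 2 of a non-whitespace character, then the literal 't' (captured); then optionally a character in [3-8] (non-capturing group).
Walking the string: at [1:19] match 'b88-ungu mm;#!@pmt', groups = ('-ungu mm', ';#!@pmt'); at [25:43] match 'mts.88.fmm;!%@32t4', groups = ('.fmm', ';!%@32t').
2 groups means each result is a tuple of 2 captured strings — 2 here.

[('-ungu mm', ';#!@pmt'), ('.fmm', ';!%@32t')]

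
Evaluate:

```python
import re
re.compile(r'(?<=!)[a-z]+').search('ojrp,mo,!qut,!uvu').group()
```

'qut'

The lookaround is zero-width — it requires the adjacent text to match without consuming it, so the asserted text isn't part of the match.
The match spans [9:12] → 'qut'.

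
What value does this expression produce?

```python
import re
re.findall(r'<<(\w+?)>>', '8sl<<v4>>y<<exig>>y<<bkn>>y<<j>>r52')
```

Scanning left to right: at [3:9] match '<<v4>>', group 1 = 'v4'; at [10:18] match '<<exig>>', group 1 = 'exig'; at [19:26] match '<<bkn>>', group 1 = 'bkn'; at [27:32] match '<<j>>', group 1 = 'j'.
With a single group, `findall` returns only what that group captured — 4 items.

['v4', 'exig', 'bkn', 'j']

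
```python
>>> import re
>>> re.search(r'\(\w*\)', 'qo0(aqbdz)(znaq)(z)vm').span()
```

Unlike `match`, `search` isn't anchored — it looks for the pattern anywhere in the string.
The match spans [3:10] → '(aqbdz)'.

(3, 10)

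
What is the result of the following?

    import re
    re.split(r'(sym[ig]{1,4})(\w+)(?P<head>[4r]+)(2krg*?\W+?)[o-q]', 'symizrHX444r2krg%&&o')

Pattern: the literal 'sym', then 1 to 4 of one of [ig] (captured); then one or more of a word character (captured); then one or more of one of [4r] (captured as 'head'); then the literal '2kr', then zero or more of a literal 'g' (lazy), then one or more of a non-word character (lazy) (captured); then a character in [o-q].
Matches to split on: at [0:20] → 'symizrHX444r2krg%&&o'.
`re.split` interleaves the captured-group text with the surrounding fragments.

['', 'symi', 'zrHX444', 'r', '2krg%&&', '']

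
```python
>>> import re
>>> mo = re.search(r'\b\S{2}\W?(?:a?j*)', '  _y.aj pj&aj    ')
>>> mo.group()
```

'_y.aj'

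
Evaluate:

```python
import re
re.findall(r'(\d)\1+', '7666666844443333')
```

A backreference is literal: `\1` must see the identical characters the first group matched.
Because there's exactly one group, `findall` drops the full match and keeps group 1 from each hit.

['6', '4', '3']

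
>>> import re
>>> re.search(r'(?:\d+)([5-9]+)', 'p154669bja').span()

The pattern matches one or more of a digit (non-capturing group); then one or more of a character in [5-9] (captured).
`re.search` tries every starting position until one works.
The match spans [1:7] → '154669'.
Captured: group 1 = '9'.

(1, 7)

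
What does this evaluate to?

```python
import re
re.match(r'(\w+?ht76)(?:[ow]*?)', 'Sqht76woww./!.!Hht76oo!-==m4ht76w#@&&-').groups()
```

The match spans [0:6] → 'Sqht76'.
Captured: group 1 = 'Sqht76'.

('Sqht76',)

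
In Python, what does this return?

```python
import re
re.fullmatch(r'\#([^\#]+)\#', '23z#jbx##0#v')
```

None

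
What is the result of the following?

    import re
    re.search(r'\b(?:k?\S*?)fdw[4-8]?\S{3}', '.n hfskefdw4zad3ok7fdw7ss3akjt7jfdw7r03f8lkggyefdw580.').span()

(3, 15)

Pattern: a word boundary (`\b`, zero-width); then optionally the literal 'k', then zero or more of a non-whitespace character (lazy) (non-capturing group); then the literal 'fdw', then optionally a character in [4-8], then exactly 3 of a non-whitespace character.
The `?` after the quantifier makes it lazy — it takes as little as possible before letting the rest of the pattern try.
Unlike `match`, `search` isn't anchored — it looks for the pattern anywhere in the string.
The match spans [3:15] → 'hfskefdw4zad'.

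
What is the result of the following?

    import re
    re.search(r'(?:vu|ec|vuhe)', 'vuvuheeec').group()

'vu'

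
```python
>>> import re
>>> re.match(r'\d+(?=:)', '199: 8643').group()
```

`re.match` only tries the pattern at the start of the string.
The match spans [0:3] → '199'.

'199'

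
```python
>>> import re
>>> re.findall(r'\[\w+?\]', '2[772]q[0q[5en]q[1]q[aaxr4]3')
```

Matches: at [1:6] → '[772]'; at [10:15] → '[5en]'; at [16:19] → '[1]'; at [20:27] → '[aaxr4]'.
No capturing groups, so `findall` returns the 4 full match strings.

['[772]', '[5en]', '[1]', '[aaxr4]']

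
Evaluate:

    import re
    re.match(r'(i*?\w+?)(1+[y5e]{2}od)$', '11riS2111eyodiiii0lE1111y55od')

With `match`, the pattern is implicitly anchored at the beginning.
Here the pattern fails at index 0, so the call returns None.

None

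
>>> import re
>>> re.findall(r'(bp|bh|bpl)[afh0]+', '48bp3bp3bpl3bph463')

Scanning left to right: at [12:15] match 'bph', group 1 = 'bp'.
Because there's exactly one group, `findall` drops the full match and keeps group 1 from the one hit.

['bp']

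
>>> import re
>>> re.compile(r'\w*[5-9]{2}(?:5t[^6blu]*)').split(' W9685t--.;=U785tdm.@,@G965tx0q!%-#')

Pattern: zero or more of a word character, then exactly 2 of a character in [5-9]; then the literal '5t', then zero or more of any character except [6blu] (non-capturing group).
Matches to split on: at [1:25] → 'W9685t--.;=U785tdm.@,@G9'.
Each match becomes a cut point; 2 segments remain.

[' ', '65tx0q!%-#']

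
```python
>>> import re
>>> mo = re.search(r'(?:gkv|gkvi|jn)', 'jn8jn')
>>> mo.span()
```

(0, 2)

`search` walks the string left to right and returns the first match it finds.
The match spans [0:2] → 'jn'.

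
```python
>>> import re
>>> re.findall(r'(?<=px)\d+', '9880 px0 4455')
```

['0']

The `(?=…)`/`(?<=…)` assertion just peeks at neighbouring text; it doesn't advance the match position.
Walking the string: at [7:8] → '0'.
No capturing groups, so `findall` returns the 1 full match string.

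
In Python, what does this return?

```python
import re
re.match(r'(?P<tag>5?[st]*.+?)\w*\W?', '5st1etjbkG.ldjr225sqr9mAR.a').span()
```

(0, 11)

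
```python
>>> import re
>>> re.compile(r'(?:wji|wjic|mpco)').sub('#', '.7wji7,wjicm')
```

Alternation tries branches left to right and keeps the first one that lets the overall match succeed at that position.
`sub` substitutes '#' at each match site.

'.7#7,#cm'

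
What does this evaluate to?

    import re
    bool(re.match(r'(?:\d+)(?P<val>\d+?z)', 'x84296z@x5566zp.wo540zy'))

False

The pattern matches one or more of a digit (non-capturing group); then one or more of a digit (lazy), then the literal 'z' (captured as 'val').
`match` is anchored at position 0; if the pattern doesn't fit there, it returns None.
Here position 0 doesn't satisfy it, so the call returns None, and `bool(None)` is False.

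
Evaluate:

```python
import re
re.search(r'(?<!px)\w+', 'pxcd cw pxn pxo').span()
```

`(?!…)`/`(?<!…)` only lets a position through if the neighbouring text does NOT match; no characters are consumed.
`search` walks the string left to right and returns the first match it finds.
The match spans [0:4] → 'pxcd'.

(0, 4)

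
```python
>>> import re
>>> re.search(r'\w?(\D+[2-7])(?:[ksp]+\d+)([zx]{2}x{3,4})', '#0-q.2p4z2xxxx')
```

This matches optionally a word character; then one or more of a non-digit, then a character in [2-7] (captured); then one or more of one of [ksp], then one or more of a digit (non-capturing group); then exactly 2 of one of [zx], then 3 to 4 of a literal 'x' (captured).
Unlike `match`, `search` isn't anchored — it looks for the pattern anywhere in the string.
Here the pattern never matches, so the call returns None.

None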